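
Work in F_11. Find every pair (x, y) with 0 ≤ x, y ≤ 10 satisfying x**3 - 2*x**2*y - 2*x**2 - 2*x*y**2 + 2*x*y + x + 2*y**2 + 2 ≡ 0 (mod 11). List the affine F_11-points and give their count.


Affine F_11-points: {(2, 4), (2, 5), (3, 9), (3, 10), (4, 3), (4, 4), (5, 3), (6, 8), (7, 6), (7, 9), (9, 1), (10, 3), (10, 9)}; count = 13.

For each of the 121 pairs (x, y) ∈ F_11², evaluate f(x, y) mod 11. Record the zeros.
  x = 0: [0↦2, 1↦4, 2↦10, 3↦9, 4↦1, 5↦8, 6↦8, 7↦1, 8↦9, 9↦10, 10↦4]  zeros at y ∈ ∅
  x = 1: [0↦2, 1↦2, 2↦2, 3↦2, 4↦2, 5↦2, 6↦2, 7↦2, 8↦2, 9↦2, 10↦2]  zeros at y ∈ ∅
  x = 2: [0↦4, 1↦9, 2↦10, 3↦7, 4↦0, 5↦0, 6↦7, 7↦10, 8↦9, 9↦4, 10↦6]  zeros at y ∈ {4, 5}
  x = 3: [0↦3, 1↦9, 2↦7, 3↦8, 4↦1, 5↦8, 6↦7, 7↦9, 8↦3, 9↦0, 10↦0]  zeros at y ∈ {9, 10}
  x = 4: [0↦5, 1↦8, 2↦10, 3↦0, 4↦0, 5↦10, 6↦8, 7↦5, 8↦1, 9↦7, 10↦1]  zeros at y ∈ {3, 4}
  x = 5: [0↦5, 1↦1, 2↦3, 3↦0, 4↦3, 5↦1, 6↦5, 7↦4, 8↦9, 9↦9, 10↦4]  zeros at y ∈ {3}
  x = 6: [0↦9, 1↦5, 2↦3, 3↦3, 4↦5, 5↦9, 6↦4, 7↦1, 8↦0, 9↦1, 10↦4]  zeros at y ∈ {8}
  x = 7: [0↦1, 1↦4, 2↦5, 3↦4, 4↦1, 5↦7, 6↦0, 7↦2, 8↦2, 9↦0, 10↦7]  zeros at y ∈ {6, 9}
  x = 8: [0↦9, 1↦4, 2↦4, 3↦9, 4↦8, 5↦1, 6↦10, 7↦2, 8↦10, 9↦1, 10↦8]  zeros at y ∈ ∅
  x = 9: [0↦6, 1↦0, 2↦6, 3↦2, 4↦10, 5↦8, 6↦7, 7↦7, 8↦8, 9↦10, 10↦2]  zeros at y ∈ {1}
  x = 10: [0↦9, 1↦9, 2↦6, 3↦0, 4↦2, 5↦1, 6↦8, 7↦1, 8↦2, 9↦0, 10↦6]  zeros at y ∈ {3, 9}
Collecting zeros: affine points = {(2, 4), (2, 5), (3, 9), (3, 10), (4, 3), (4, 4), (5, 3), (6, 8), (7, 6), (7, 9), (9, 1), (10, 3), (10, 9)}.
Total count |C(F_11)_aff| = 13.


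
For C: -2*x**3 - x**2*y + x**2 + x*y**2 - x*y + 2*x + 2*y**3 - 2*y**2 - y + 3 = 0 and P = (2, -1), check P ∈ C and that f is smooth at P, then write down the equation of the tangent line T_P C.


Tangent line at P: -12*x - y + 23 = 0.

Step 1: f(2, -1) = 0, so P lies on C.
Step 2: partial derivatives
  f_x(x, y) = -6*x**2 - 2*x*y + 2*x + y**2 - y + 2, f_y(x, y) = -x**2 + 2*x*y - x + 6*y**2 - 4*y - 1.
  f_x(P) = -12, f_y(P) = -1 (gradient nonzero, so P is smooth).
Step 3: tangent line at P: -12·(x − 2) + -1·(y − -1) = 0.
Expanding: -12*x - y + 23 = 0.


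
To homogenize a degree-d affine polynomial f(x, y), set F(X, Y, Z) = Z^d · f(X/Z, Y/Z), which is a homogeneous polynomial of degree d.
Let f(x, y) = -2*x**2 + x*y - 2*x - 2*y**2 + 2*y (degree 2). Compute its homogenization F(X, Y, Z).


F(X, Y, Z) = -2*X**2 + X*Y - 2*X*Z - 2*Y**2 + 2*Y*Z

deg(f) = 2.
Substitute x = X/Z, y = Y/Z into f, then multiply by Z^2.
  monomial -2·x^2·y^0 ↦ -2·X^2·Y^0·Z^0.
  monomial 1·x^1·y^1 ↦ 1·X^1·Y^1·Z^0.
  monomial -2·x^1·y^0 ↦ -2·X^1·Y^0·Z^1.
  monomial -2·x^0·y^2 ↦ -2·X^0·Y^2·Z^0.
  monomial 2·x^0·y^1 ↦ 2·X^0·Y^1·Z^1.
Collecting: F(X, Y, Z) = -2*X**2 + X*Y - 2*X*Z - 2*Y**2 + 2*Y*Z.


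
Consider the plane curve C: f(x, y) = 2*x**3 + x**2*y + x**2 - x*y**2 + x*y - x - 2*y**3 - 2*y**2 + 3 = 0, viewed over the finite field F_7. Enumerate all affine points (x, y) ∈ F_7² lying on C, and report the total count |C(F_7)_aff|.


Affine F_7-points: {(0, 2), (1, 3), (2, 0), (2, 1), (2, 4), (3, 0), (3, 3), (3, 5), (4, 6), (5, 0), (5, 1), (5, 6), (6, 1)}; count = 13.

For each of the 49 pairs (x, y) ∈ F_7², evaluate f(x, y) mod 7. Record the zeros.
  x = 0: [0↦3, 1↦6, 2↦0, 3↦1, 4↦4, 5↦4, 6↦3]  zeros at y ∈ {2}
  x = 1: [0↦5, 1↦2, 2↦2, 3↦0, 4↦5, 5↦5, 6↦2]  zeros at y ∈ {3}
  x = 2: [0↦0, 1↦0, 2↦1, 3↦5, 4↦0, 5↦2, 6↦6]  zeros at y ∈ {0, 1, 4}
  x = 3: [0↦0, 1↦5, 2↦2, 3↦0, 4↦1, 5↦0, 6↦6]  zeros at y ∈ {0, 3, 5}
  x = 4: [0↦3, 1↦1, 2↦3, 3↦4, 4↦6, 5↦4, 6↦0]  zeros at y ∈ {6}
  x = 5: [0↦0, 1↦0, 2↦2, 3↦1, 4↦6, 5↦5, 6↦0]  zeros at y ∈ {0, 1, 6}
  x = 6: [0↦3, 1↦0, 2↦4, 3↦3, 4↦6, 5↦1, 6↦4]  zeros at y ∈ {1}
Collecting zeros: affine points = {(0, 2), (1, 3), (2, 0), (2, 1), (2, 4), (3, 0), (3, 3), (3, 5), (4, 6), (5, 0), (5, 1), (5, 6), (6, 1)}.
Total count |C(F_7)_aff| = 13.


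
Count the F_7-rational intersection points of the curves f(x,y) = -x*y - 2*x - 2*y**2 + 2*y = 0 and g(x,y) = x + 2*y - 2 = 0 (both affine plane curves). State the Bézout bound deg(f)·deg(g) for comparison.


Common zeros: {(0, 1)}; count = 1; Bézout bound = 2.

deg(f) = 2, deg(g) = 1, so Bézout bound = 2.
Scan x ∈ F_7. For each x, list the y ∈ F_7 with f(x, y) ≡ 0 and those with g(x, y) ≡ 0 (mod 7); the common zeros in that column are the intersection.
  x = 0: f ≡ 0 at y ∈ {0, 1}; g ≡ 0 at y ∈ {1}; common: {1}.
  x = 1: f ≡ 0 at y ∈ ∅; g ≡ 0 at y ∈ {4}; common: ∅.
  x = 2: f ≡ 0 at y ∈ ∅; g ≡ 0 at y ∈ {0}; common: ∅.
  x = 3: f ≡ 0 at y ∈ {4, 6}; g ≡ 0 at y ∈ {3}; common: ∅.
  x = 4: f ≡ 0 at y ∈ ∅; g ≡ 0 at y ∈ {6}; common: ∅.
  x = 5: f ≡ 0 at y ∈ ∅; g ≡ 0 at y ∈ {2}; common: ∅.
  x = 6: f ≡ 0 at y ∈ {2, 3}; g ≡ 0 at y ∈ {5}; common: ∅.
Collecting: common zeros = {(0, 1)}, so the count is 1.
Comparison with the Bézout bound: 1 ≤ 2 = deg(f)·deg(g), as expected for curves with no common component (the affine F_7-count falls short of the bound because intersections may lie at infinity, over extension fields, or carry multiplicity).


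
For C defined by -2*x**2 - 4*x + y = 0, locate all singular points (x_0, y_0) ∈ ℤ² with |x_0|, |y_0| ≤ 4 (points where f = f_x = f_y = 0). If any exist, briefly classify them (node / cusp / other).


No singular points in the scanned grid; C is smooth there.

Compute partial derivatives:
  f_x = -4*x - 4.
  f_y = 1.
f_y = 1 is a nonzero constant, so f_y never vanishes: no point (x, y) can satisfy f = f_x = f_y = 0. In particular no (x, y) ∈ {−4, ..., 4}² is singular; the curve is smooth.


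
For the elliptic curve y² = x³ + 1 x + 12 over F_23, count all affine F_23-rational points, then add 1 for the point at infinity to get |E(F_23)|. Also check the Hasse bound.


Affine points = {(0, 9), (0, 14), (5, 2), (5, 21), (6, 2), (6, 21), (8, 7), (8, 16), (12, 2), (12, 21), (19, 6), (19, 17), (21, 5), (21, 18)}; affine count = 14; |E(F_23)| = 15.

Discriminant check: Δ ∝ 4a³ + 27b² = 4·1³ + 27·12² = 4·1 + 27·144 ≡ 5 (mod 23). Nonzero ⇒ E is nonsingular.
For each x ∈ F_23, compute rhs = x³ + 1·x + 12 mod 23, then count y ∈ F_23 with y² ≡ rhs.
  x = 0: rhs = 12, matching y values: 9, 14 (2 points).
  x = 1: rhs = 14, matching y values: none (0 points).
  x = 2: rhs = 22, matching y values: none (0 points).
  x = 3: rhs = 19, matching y values: none (0 points).
  x = 4: rhs = 11, matching y values: none (0 points).
  x = 5: rhs = 4, matching y values: 2, 21 (2 points).
  x = 6: rhs = 4, matching y values: 2, 21 (2 points).
  x = 7: rhs = 17, matching y values: none (0 points).
  x = 8: rhs = 3, matching y values: 7, 16 (2 points).
  x = 9: rhs = 14, matching y values: none (0 points).
  x = 10: rhs = 10, matching y values: none (0 points).
  x = 11: rhs = 20, matching y values: none (0 points).
  x = 12: rhs = 4, matching y values: 2, 21 (2 points).
  x = 13: rhs = 14, matching y values: none (0 points).
  x = 14: rhs = 10, matching y values: none (0 points).
  x = 15: rhs = 21, matching y values: none (0 points).
  x = 16: rhs = 7, matching y values: none (0 points).
  x = 17: rhs = 20, matching y values: none (0 points).
  x = 18: rhs = 20, matching y values: none (0 points).
  x = 19: rhs = 13, matching y values: 6, 17 (2 points).
  x = 20: rhs = 5, matching y values: none (0 points).
  x = 21: rhs = 2, matching y values: 5, 18 (2 points).
  x = 22: rhs = 10, matching y values: none (0 points).
Total affine count: 14.
Full point count |E(F_23)| = 14 + 1 = 15.
Hasse bound: |15 − (23+1)| = |-9| = 9 ≤ 2√23 ≈ 9.5917 ✓.


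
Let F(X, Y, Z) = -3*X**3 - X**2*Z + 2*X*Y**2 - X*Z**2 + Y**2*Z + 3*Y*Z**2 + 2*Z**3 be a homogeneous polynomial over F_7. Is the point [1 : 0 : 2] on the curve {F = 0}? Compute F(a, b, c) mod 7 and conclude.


F(1,0,2) ≡ 0 (mod 7); P is on the curve.

Evaluate F(1, 0, 2) term-by-term (mod 7).
  -3*X**3 ↦ -3·1·1·1 = -3
  -X**2*Z ↦ -1·1·1·2 = -2
  2*X*Y**2 ↦ 2·1·0·1 = 0
  -X*Z**2 ↦ -1·1·1·4 = -4
  Y**2*Z ↦ 1·1·0·2 = 0
  3*Y*Z**2 ↦ 3·1·0·4 = 0
  2*Z**3 ↦ 2·1·1·8 = 16
Sum: F(1, 0, 2) = (-3) + (-2) + (0) + (-4) + (0) + (0) + (16) = 7.
Reducing mod 7: 7 ≡ 0 (mod 7).
Since F(a, b, c) ≡ 0 (mod 7), P lies on the curve.


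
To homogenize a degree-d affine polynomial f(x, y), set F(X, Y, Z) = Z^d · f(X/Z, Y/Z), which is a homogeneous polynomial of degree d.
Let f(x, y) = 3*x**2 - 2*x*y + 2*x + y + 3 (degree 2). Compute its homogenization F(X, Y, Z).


F(X, Y, Z) = 3*X**2 - 2*X*Y + 2*X*Z + Y*Z + 3*Z**2

deg(f) = 2.
Substitute x = X/Z, y = Y/Z into f, then multiply by Z^2.
  monomial 3·x^2·y^0 ↦ 3·X^2·Y^0·Z^0.
  monomial -2·x^1·y^1 ↦ -2·X^1·Y^1·Z^0.
  monomial 2·x^1·y^0 ↦ 2·X^1·Y^0·Z^1.
  monomial 1·x^0·y^1 ↦ 1·X^0·Y^1·Z^1.
  monomial 3·x^0·y^0 ↦ 3·X^0·Y^0·Z^2.
Collecting: F(X, Y, Z) = 3*X**2 - 2*X*Y + 2*X*Z + Y*Z + 3*Z**2.


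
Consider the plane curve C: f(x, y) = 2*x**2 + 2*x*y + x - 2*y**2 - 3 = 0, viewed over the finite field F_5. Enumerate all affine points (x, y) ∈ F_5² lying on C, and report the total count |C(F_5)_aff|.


Affine F_5-points: {(0, 1), (0, 4), (1, 0), (1, 1), (3, 4)}; count = 5.

For each of the 25 pairs (x, y) ∈ F_5², evaluate f(x, y) mod 5. Record the zeros.
  x = 0: [0↦2, 1↦0, 2↦4, 3↦4, 4↦0]  zeros at y ∈ {1, 4}
  x = 1: [0↦0, 1↦0, 2↦1, 3↦3, 4↦1]  zeros at y ∈ {0, 1}
  x = 2: [0↦2, 1↦4, 2↦2, 3↦1, 4↦1]  zeros at y ∈ ∅
  x = 3: [0↦3, 1↦2, 2↦2, 3↦3, 4↦0]  zeros at y ∈ {4}
  x = 4: [0↦3, 1↦4, 2↦1, 3↦4, 4↦3]  zeros at y ∈ ∅
Collecting zeros: affine points = {(0, 1), (0, 4), (1, 0), (1, 1), (3, 4)}.
Total count |C(F_5)_aff| = 5.


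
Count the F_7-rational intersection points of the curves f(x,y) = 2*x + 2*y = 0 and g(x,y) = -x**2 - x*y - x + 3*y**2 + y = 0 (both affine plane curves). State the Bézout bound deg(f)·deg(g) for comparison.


Common zeros: {(0, 0), (3, 4)}; count = 2; Bézout bound = 2.

deg(f) = 1, deg(g) = 2, so Bézout bound = 2.
Scan x ∈ F_7. For each x, list the y ∈ F_7 with f(x, y) ≡ 0 and those with g(x, y) ≡ 0 (mod 7); the common zeros in that column are the intersection.
  x = 0: f ≡ 0 at y ∈ {0}; g ≡ 0 at y ∈ {0, 2}; common: {0}.
  x = 1: f ≡ 0 at y ∈ {6}; g ≡ 0 at y ∈ ∅; common: ∅.
  x = 2: f ≡ 0 at y ∈ {5}; g ≡ 0 at y ∈ ∅; common: ∅.
  x = 3: f ≡ 0 at y ∈ {4}; g ≡ 0 at y ∈ {4, 6}; common: {4}.
  x = 4: f ≡ 0 at y ∈ {3}; g ≡ 0 at y ∈ {2, 6}; common: ∅.
  x = 5: f ≡ 0 at y ∈ {2}; g ≡ 0 at y ∈ ∅; common: ∅.
  x = 6: f ≡ 0 at y ∈ {1}; g ≡ 0 at y ∈ {0, 4}; common: ∅.
Collecting: common zeros = {(0, 0), (3, 4)}, so the count is 2.
Comparison with the Bézout bound: 2 ≤ 2 = deg(f)·deg(g), as expected for curves with no common component (the bound is attained).


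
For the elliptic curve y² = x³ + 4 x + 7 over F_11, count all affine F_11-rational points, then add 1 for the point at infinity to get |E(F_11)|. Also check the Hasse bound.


Affine points = {(1, 1), (1, 10), (2, 1), (2, 10), (5, 3), (5, 8), (6, 4), (6, 7), (7, 2), (7, 9), (8, 1), (8, 10)}; affine count = 12; |E(F_11)| = 13.

Discriminant check: Δ ∝ 4a³ + 27b² = 4·4³ + 27·7² = 4·64 + 27·49 ≡ 6 (mod 11). Nonzero ⇒ E is nonsingular.
For each x ∈ F_11, compute rhs = x³ + 4·x + 7 mod 11, then count y ∈ F_11 with y² ≡ rhs.
  x = 0: rhs = 7, matching y values: none (0 points).
  x = 1: rhs = 1, matching y values: 1, 10 (2 points).
  x = 2: rhs = 1, matching y values: 1, 10 (2 points).
  x = 3: rhs = 2, matching y values: none (0 points).
  x = 4: rhs = 10, matching y values: none (0 points).
  x = 5: rhs = 9, matching y values: 3, 8 (2 points).
  x = 6: rhs = 5, matching y values: 4, 7 (2 points).
  x = 7: rhs = 4, matching y values: 2, 9 (2 points).
  x = 8: rhs = 1, matching y values: 1, 10 (2 points).
  x = 9: rhs = 2, matching y values: none (0 points).
  x = 10: rhs = 2, matching y values: none (0 points).
Total affine count: 12.
Full point count |E(F_11)| = 12 + 1 = 13.
Hasse bound: |13 − (11+1)| = |1| = 1 ≤ 2√11 ≈ 6.6332 ✓.


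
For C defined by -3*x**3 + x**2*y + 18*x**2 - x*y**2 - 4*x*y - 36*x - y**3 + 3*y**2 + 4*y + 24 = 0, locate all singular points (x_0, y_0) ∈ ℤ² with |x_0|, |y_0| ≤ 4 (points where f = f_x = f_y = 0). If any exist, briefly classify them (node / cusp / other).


Singular points: {(2, 0)}; classification: cusp.

Compute partial derivatives:
  f_x = -9*x**2 + 2*x*y + 36*x - y**2 - 4*y - 36.
  f_y = x**2 - 2*x*y - 4*x - 3*y**2 + 6*y + 4.
Scan x_0 ∈ {−4, ..., 4}. For each x_0, f_y(x_0, y) is a polynomial in y; find its integer roots y ∈ {−4, ..., 4}, then test f_x and f at those candidates.
  x = -4: f_y(-4, y) = -3*y**2 + 14*y + 36; no integer root y with |y| ≤ 4.
  x = -3: f_y(-3, y) = -3*y**2 + 12*y + 25; no integer root y with |y| ≤ 4.
  x = -2: f_y(-2, y) = -3*y**2 + 10*y + 16; no integer root y with |y| ≤ 4.
  x = -1: f_y(-1, y) = -3*y**2 + 8*y + 9; no integer root y with |y| ≤ 4.
  x = 0: f_y(0, y) = -3*y**2 + 6*y + 4; no integer root y with |y| ≤ 4.
  x = 1: f_y(1, y) = -3*y**2 + 4*y + 1; no integer root y with |y| ≤ 4.
  x = 2: f_y(2, y) = -3*y**2 + 2*y; vanishes at y ∈ {0}. (2, 0): f_x = 0, f = 0 — SINGULAR.
  x = 3: f_y(3, y) = 1 - 3*y**2; no integer root y with |y| ≤ 4.
  x = 4: f_y(4, y) = -3*y**2 - 2*y + 4; no integer root y with |y| ≤ 4.
Only singular point on the grid: (2, 0).
Classify: substitute x = 2 + u, y = 0 + v and expand: f = -3*u**3 + u**2*v - u*v**2 - v**3 + v**2.
No constant or linear terms (consistent with a singular point). Quadratic part: v**2. Cubic part: -3*u**3 + u**2*v - u*v**2 - v**3.
The quadratic part v**2 is a perfect square, so there is a single (double) tangent line v = 0, i.e. y = 0. Restricting the cubic part to that line (v = 0) leaves -3*u**3 ≠ 0, so f is not divisible by v and the branch is v² ≈ 3*u**3 to lowest order — this is a cusp.
Classification: cusp.


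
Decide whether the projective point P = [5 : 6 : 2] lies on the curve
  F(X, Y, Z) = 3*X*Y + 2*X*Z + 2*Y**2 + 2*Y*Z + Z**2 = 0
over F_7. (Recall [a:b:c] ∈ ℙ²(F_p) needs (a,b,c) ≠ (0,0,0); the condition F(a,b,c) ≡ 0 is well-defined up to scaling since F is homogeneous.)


F(5,6,2) ≡ 0 (mod 7); P is on the curve.

Evaluate F(5, 6, 2) term-by-term (mod 7).
  3*X*Y ↦ 3·5·6·1 = 90
  2*X*Z ↦ 2·5·1·2 = 20
  2*Y**2 ↦ 2·1·36·1 = 72
  2*Y*Z ↦ 2·1·6·2 = 24
  Z**2 ↦ 1·1·1·4 = 4
Sum: F(5, 6, 2) = (90) + (20) + (72) + (24) + (4) = 210.
Reducing mod 7: 210 ≡ 0 (mod 7).
Since F(a, b, c) ≡ 0 (mod 7), P lies on the curve.


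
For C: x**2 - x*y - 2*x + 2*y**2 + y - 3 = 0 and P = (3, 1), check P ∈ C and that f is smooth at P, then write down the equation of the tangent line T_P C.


Tangent line at P: 3*x + 2*y - 11 = 0.

Step 1: f(3, 1) = 0, so P lies on C.
Step 2: partial derivatives
  f_x(x, y) = 2*x - y - 2, f_y(x, y) = -x + 4*y + 1.
  f_x(P) = 3, f_y(P) = 2 (gradient nonzero, so P is smooth).
Step 3: tangent line at P: 3·(x − 3) + 2·(y − 1) = 0.
Expanding: 3*x + 2*y - 11 = 0.


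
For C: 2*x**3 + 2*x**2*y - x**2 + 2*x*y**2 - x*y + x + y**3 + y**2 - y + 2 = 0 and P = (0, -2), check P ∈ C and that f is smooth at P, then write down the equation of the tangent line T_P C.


Tangent line at P: 11*x + 7*y + 14 = 0.

Step 1: f(0, -2) = 0, so P lies on C.
Step 2: partial derivatives
  f_x(x, y) = 6*x**2 + 4*x*y - 2*x + 2*y**2 - y + 1, f_y(x, y) = 2*x**2 + 4*x*y - x + 3*y**2 + 2*y - 1.
  f_x(P) = 11, f_y(P) = 7 (gradient nonzero, so P is smooth).
Step 3: tangent line at P: 11·(x − 0) + 7·(y − -2) = 0.
Expanding: 11*x + 7*y + 14 = 0.


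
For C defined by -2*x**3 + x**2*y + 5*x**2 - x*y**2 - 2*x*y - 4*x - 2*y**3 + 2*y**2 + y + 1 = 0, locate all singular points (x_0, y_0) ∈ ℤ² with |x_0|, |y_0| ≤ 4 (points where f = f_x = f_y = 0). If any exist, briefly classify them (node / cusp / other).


Singular points: {(1, 0)}; classification: node.

Compute partial derivatives:
  f_x = -6*x**2 + 2*x*y + 10*x - y**2 - 2*y - 4.
  f_y = x**2 - 2*x*y - 2*x - 6*y**2 + 4*y + 1.
Scan x_0 ∈ {−4, ..., 4}. For each x_0, f_y(x_0, y) is a polynomial in y; find its integer roots y ∈ {−4, ..., 4}, then test f_x and f at those candidates.
  x = -4: f_y(-4, y) = -6*y**2 + 12*y + 25; no integer root y with |y| ≤ 4.
  x = -3: f_y(-3, y) = -6*y**2 + 10*y + 16; vanishes at y ∈ {-1}. (-3, -1): f_x = -81 ≠ 0.
  x = -2: f_y(-2, y) = -6*y**2 + 8*y + 9; no integer root y with |y| ≤ 4.
  x = -1: f_y(-1, y) = -6*y**2 + 6*y + 4; no integer root y with |y| ≤ 4.
  x = 0: f_y(0, y) = -6*y**2 + 4*y + 1; no integer root y with |y| ≤ 4.
  x = 1: f_y(1, y) = -6*y**2 + 2*y; vanishes at y ∈ {0}. (1, 0): f_x = 0, f = 0 — SINGULAR.
  x = 2: f_y(2, y) = 1 - 6*y**2; no integer root y with |y| ≤ 4.
  x = 3: f_y(3, y) = -6*y**2 - 2*y + 4; vanishes at y ∈ {-1}. (3, -1): f_x = -33 ≠ 0.
  x = 4: f_y(4, y) = -6*y**2 - 4*y + 9; no integer root y with |y| ≤ 4.
Only singular point on the grid: (1, 0).
Classify: substitute x = 1 + u, y = 0 + v and expand: f = -2*u**3 + u**2*v - u**2 - u*v**2 - 2*v**3 + v**2.
No constant or linear terms (consistent with a singular point). Quadratic part: -u**2 + v**2. Cubic part: -2*u**3 + u**2*v - u*v**2 - 2*v**3.
The quadratic part v**2 - u**2 = (v − u)(v + u) splits into two distinct linear factors, so there are two distinct tangent lines y − 0 = ±(x − 1) — this is a node (ordinary double point).
Classification: node.


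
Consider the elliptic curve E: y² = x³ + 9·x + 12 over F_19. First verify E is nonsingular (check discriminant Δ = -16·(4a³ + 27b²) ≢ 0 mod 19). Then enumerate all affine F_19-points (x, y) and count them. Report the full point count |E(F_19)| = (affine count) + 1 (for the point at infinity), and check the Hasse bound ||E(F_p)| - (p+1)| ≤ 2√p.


Affine points = {(2, 0), (3, 3), (3, 16), (4, 6), (4, 13), (5, 7), (5, 12), (6, 4), (6, 15), (7, 0), (8, 8), (8, 11), (9, 9), (9, 10), (10, 0), (11, 6), (11, 13), (12, 9), (12, 10), (15, 8), (15, 11), (17, 9), (17, 10)}; affine count = 23; |E(F_19)| = 24.

Discriminant check: Δ ∝ 4a³ + 27b² = 4·9³ + 27·12² = 4·729 + 27·144 ≡ 2 (mod 19). Nonzero ⇒ E is nonsingular.
For each x ∈ F_19, compute rhs = x³ + 9·x + 12 mod 19, then count y ∈ F_19 with y² ≡ rhs.
  x = 0: rhs = 12, matching y values: none (0 points).
  x = 1: rhs = 3, matching y values: none (0 points).
  x = 2: rhs = 0, matching y values: 0 (1 points).
  x = 3: rhs = 9, matching y values: 3, 16 (2 points).
  x = 4: rhs = 17, matching y values: 6, 13 (2 points).
  x = 5: rhs = 11, matching y values: 7, 12 (2 points).
  x = 6: rhs = 16, matching y values: 4, 15 (2 points).
  x = 7: rhs = 0, matching y values: 0 (1 points).
  x = 8: rhs = 7, matching y values: 8, 11 (2 points).
  x = 9: rhs = 5, matching y values: 9, 10 (2 points).
  x = 10: rhs = 0, matching y values: 0 (1 points).
  x = 11: rhs = 17, matching y values: 6, 13 (2 points).
  x = 12: rhs = 5, matching y values: 9, 10 (2 points).
  x = 13: rhs = 8, matching y values: none (0 points).
  x = 14: rhs = 13, matching y values: none (0 points).
  x = 15: rhs = 7, matching y values: 8, 11 (2 points).
  x = 16: rhs = 15, matching y values: none (0 points).
  x = 17: rhs = 5, matching y values: 9, 10 (2 points).
  x = 18: rhs = 2, matching y values: none (0 points).
Total affine count: 23.
Full point count |E(F_19)| = 23 + 1 = 24.
Hasse bound: |24 − (19+1)| = |4| = 4 ≤ 2√19 ≈ 8.7178 ✓.


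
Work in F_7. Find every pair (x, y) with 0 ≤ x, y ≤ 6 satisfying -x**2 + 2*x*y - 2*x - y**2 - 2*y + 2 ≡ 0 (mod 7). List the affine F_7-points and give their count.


Affine F_7-points: {(2, 4), (2, 5), (4, 2), (4, 4), (5, 2), (5, 6), (6, 5)}; count = 7.

For each of the 49 pairs (x, y) ∈ F_7², evaluate f(x, y) mod 7. Record the zeros.
  x = 0: [0↦2, 1↦6, 2↦1, 3↦1, 4↦6, 5↦2, 6↦3]  zeros at y ∈ ∅
  x = 1: [0↦6, 1↦5, 2↦2, 3↦4, 4↦4, 5↦2, 6↦5]  zeros at y ∈ ∅
  x = 2: [0↦1, 1↦2, 2↦1, 3↦5, 4↦0, 5↦0, 6↦5]  zeros at y ∈ {4, 5}
  x = 3: [0↦1, 1↦4, 2↦5, 3↦4, 4↦1, 5↦3, 6↦3]  zeros at y ∈ ∅
  x = 4: [0↦6, 1↦4, 2↦0, 3↦1, 4↦0, 5↦4, 6↦6]  zeros at y ∈ {2, 4}
  x = 5: [0↦2, 1↦2, 2↦0, 3↦3, 4↦4, 5↦3, 6↦0]  zeros at y ∈ {2, 6}
  x = 6: [0↦3, 1↦5, 2↦5, 3↦3, 4↦6, 5↦0, 6↦6]  zeros at y ∈ {5}
Collecting zeros: affine points = {(2, 4), (2, 5), (4, 2), (4, 4), (5, 2), (5, 6), (6, 5)}.
Total count |C(F_7)_aff| = 7.


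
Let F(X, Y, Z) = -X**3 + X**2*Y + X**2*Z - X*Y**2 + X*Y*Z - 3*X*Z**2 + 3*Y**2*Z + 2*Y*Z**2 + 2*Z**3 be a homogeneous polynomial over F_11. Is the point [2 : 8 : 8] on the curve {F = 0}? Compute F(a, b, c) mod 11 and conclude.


F(2,8,8) ≡ 0 (mod 11); P is on the curve.

Evaluate F(2, 8, 8) term-by-term (mod 11).
  -X**3 ↦ -1·8·1·1 = -8
  X**2*Y ↦ 1·4·8·1 = 32
  X**2*Z ↦ 1·4·1·8 = 32
  -X*Y**2 ↦ -1·2·64·1 = -128
  X*Y*Z ↦ 1·2·8·8 = 128
  -3*X*Z**2 ↦ -3·2·1·64 = -384
  3*Y**2*Z ↦ 3·1·64·8 = 1536
  2*Y*Z**2 ↦ 2·1·8·64 = 1024
  2*Z**3 ↦ 2·1·1·512 = 1024
Sum: F(2, 8, 8) = (-8) + (32) + (32) + (-128) + (128) + (-384) + (1536) + (1024) + (1024) = 3256.
Reducing mod 11: 3256 ≡ 0 (mod 11).
Since F(a, b, c) ≡ 0 (mod 11), P lies on the curve.


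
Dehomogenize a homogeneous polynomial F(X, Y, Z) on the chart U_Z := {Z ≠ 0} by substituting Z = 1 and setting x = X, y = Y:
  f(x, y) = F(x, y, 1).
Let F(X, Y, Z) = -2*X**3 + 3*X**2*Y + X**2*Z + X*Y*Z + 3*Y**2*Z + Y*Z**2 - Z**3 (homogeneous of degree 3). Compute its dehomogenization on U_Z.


f(x, y) = -2*x**3 + 3*x**2*y + x**2 + x*y + 3*y**2 + y - 1

On U_Z we set Z = 1. Each monomial c·X^i·Y^j·Z^k in F becomes c·x^i·y^j·1^k = c·x^i·y^j.
Substituting Z = 1: F(X, Y, 1) = -2*x**3 + 3*x**2*y + x**2 + x*y + 3*y**2 + y - 1.
Note: deg(f) ≤ deg(F) = 3; strict inequality happens when F is divisible by Z (lost terms).


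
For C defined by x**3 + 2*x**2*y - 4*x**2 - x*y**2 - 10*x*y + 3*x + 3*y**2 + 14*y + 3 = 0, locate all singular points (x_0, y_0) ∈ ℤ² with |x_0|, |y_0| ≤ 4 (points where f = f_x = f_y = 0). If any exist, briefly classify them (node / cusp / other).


Singular points: {(2, -1)}; classification: cusp.

Compute partial derivatives:
  f_x = 3*x**2 + 4*x*y - 8*x - y**2 - 10*y + 3.
  f_y = 2*x**2 - 2*x*y - 10*x + 6*y + 14.
Scan x_0 ∈ {−4, ..., 4}. For each x_0, f_y(x_0, y) is a polynomial in y; find its integer roots y ∈ {−4, ..., 4}, then test f_x and f at those candidates.
  x = -4: f_y(-4, y) = 14*y + 86; no integer root y with |y| ≤ 4.
  x = -3: f_y(-3, y) = 12*y + 62; no integer root y with |y| ≤ 4.
  x = -2: f_y(-2, y) = 10*y + 42; no integer root y with |y| ≤ 4.
  x = -1: f_y(-1, y) = 8*y + 26; no integer root y with |y| ≤ 4.
  x = 0: f_y(0, y) = 6*y + 14; no integer root y with |y| ≤ 4.
  x = 1: f_y(1, y) = 4*y + 6; no integer root y with |y| ≤ 4.
  x = 2: f_y(2, y) = 2*y + 2; vanishes at y ∈ {-1}. (2, -1): f_x = 0, f = 0 — SINGULAR.
  x = 3: f_y(3, y) = 2; no integer root y with |y| ≤ 4.
  x = 4: f_y(4, y) = 6 - 2*y; vanishes at y ∈ {3}. (4, 3): f_x = 28 ≠ 0.
Only singular point on the grid: (2, -1).
Classify: substitute x = 2 + u, y = -1 + v and expand: f = u**3 + 2*u**2*v - u*v**2 + v**2.
No constant or linear terms (consistent with a singular point). Quadratic part: v**2. Cubic part: u**3 + 2*u**2*v - u*v**2.
The quadratic part v**2 is a perfect square, so there is a single (double) tangent line v = 0, i.e. y = -1. Restricting the cubic part to that line (v = 0) leaves u**3 ≠ 0, so f is not divisible by v and the branch is v² ≈ -u**3 to lowest order — this is a cusp.
Classification: cusp.


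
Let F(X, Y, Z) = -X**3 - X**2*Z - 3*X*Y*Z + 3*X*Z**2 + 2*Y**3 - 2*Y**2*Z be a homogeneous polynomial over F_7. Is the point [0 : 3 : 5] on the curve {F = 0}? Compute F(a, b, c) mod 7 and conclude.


F(0,3,5) ≡ 6 (mod 7); P is NOT on the curve.

Evaluate F(0, 3, 5) term-by-term (mod 7).
  -X**3 ↦ -1·0·1·1 = 0
  -X**2*Z ↦ -1·0·1·5 = 0
  -3*X*Y*Z ↦ -3·0·3·5 = 0
  3*X*Z**2 ↦ 3·0·1·25 = 0
  2*Y**3 ↦ 2·1·27·1 = 54
  -2*Y**2*Z ↦ -2·1·9·5 = -90
Sum: F(0, 3, 5) = (0) + (0) + (0) + (0) + (54) + (-90) = -36.
Reducing mod 7: -36 ≡ 6 (mod 7).
Since F(a, b, c) ≡ 6 ≠ 0 (mod 7), P does NOT lie on the curve.


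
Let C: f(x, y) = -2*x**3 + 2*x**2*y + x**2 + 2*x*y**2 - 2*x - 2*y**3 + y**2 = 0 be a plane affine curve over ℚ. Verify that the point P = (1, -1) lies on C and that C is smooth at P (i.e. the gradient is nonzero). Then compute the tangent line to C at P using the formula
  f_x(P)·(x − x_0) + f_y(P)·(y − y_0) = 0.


Tangent line at P: -8*x - 10*y - 2 = 0.

Step 1: f(1, -1) = 0, so P lies on C.
Step 2: partial derivatives
  f_x(x, y) = -6*x**2 + 4*x*y + 2*x + 2*y**2 - 2, f_y(x, y) = 2*x**2 + 4*x*y - 6*y**2 + 2*y.
  f_x(P) = -8, f_y(P) = -10 (gradient nonzero, so P is smooth).
Step 3: tangent line at P: -8·(x − 1) + -10·(y − -1) = 0.
Expanding: -8*x - 10*y - 2 = 0.


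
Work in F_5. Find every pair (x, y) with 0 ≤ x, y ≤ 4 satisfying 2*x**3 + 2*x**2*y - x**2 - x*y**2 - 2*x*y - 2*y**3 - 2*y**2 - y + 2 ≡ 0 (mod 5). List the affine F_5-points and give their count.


Affine F_5-points: {(4, 2), (4, 3)}; count = 2.

For each of the 25 pairs (x, y) ∈ F_5², evaluate f(x, y) mod 5. Record the zeros.
  x = 0: [0↦2, 1↦2, 2↦1, 3↦2, 4↦3]  zeros at y ∈ ∅
  x = 1: [0↦3, 1↦2, 2↦3, 3↦4, 4↦3]  zeros at y ∈ ∅
  x = 2: [0↦4, 1↦1, 2↦3, 3↦3, 4↦4]  zeros at y ∈ ∅
  x = 3: [0↦2, 1↦1, 2↦3, 3↦1, 4↦3]  zeros at y ∈ ∅
  x = 4: [0↦4, 1↦4, 2↦0, 3↦0, 4↦2]  zeros at y ∈ {2, 3}
Collecting zeros: affine points = {(4, 2), (4, 3)}.
Total count |C(F_5)_aff| = 2.


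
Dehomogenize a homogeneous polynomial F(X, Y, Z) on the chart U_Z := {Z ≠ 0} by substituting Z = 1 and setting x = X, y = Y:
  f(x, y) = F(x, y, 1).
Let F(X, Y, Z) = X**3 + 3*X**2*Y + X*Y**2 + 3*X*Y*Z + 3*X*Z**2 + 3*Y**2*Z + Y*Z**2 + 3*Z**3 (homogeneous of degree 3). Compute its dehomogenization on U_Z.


f(x, y) = x**3 + 3*x**2*y + x*y**2 + 3*x*y + 3*x + 3*y**2 + y + 3

On U_Z we set Z = 1. Each monomial c·X^i·Y^j·Z^k in F becomes c·x^i·y^j·1^k = c·x^i·y^j.
Substituting Z = 1: F(X, Y, 1) = x**3 + 3*x**2*y + x*y**2 + 3*x*y + 3*x + 3*y**2 + y + 3.
Note: deg(f) ≤ deg(F) = 3; strict inequality happens when F is divisible by Z (lost terms).


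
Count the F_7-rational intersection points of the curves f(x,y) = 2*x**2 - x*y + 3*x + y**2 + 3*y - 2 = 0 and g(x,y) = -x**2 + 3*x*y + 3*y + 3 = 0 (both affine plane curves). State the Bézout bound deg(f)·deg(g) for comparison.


Common zeros: {(5, 2)}; count = 1; Bézout bound = 4.

deg(f) = 2, deg(g) = 2, so Bézout bound = 4.
Scan x ∈ F_7. For each x, list the y ∈ F_7 with f(x, y) ≡ 0 and those with g(x, y) ≡ 0 (mod 7); the common zeros in that column are the intersection.
  x = 0: f ≡ 0 at y ∈ ∅; g ≡ 0 at y ∈ {6}; common: ∅.
  x = 1: f ≡ 0 at y ∈ ∅; g ≡ 0 at y ∈ {2}; common: ∅.
  x = 2: f ≡ 0 at y ∈ {1, 5}; g ≡ 0 at y ∈ {4}; common: ∅.
  x = 3: f ≡ 0 at y ∈ ∅; g ≡ 0 at y ∈ {4}; common: ∅.
  x = 4: f ≡ 0 at y ∈ {0, 1}; g ≡ 0 at y ∈ {6}; common: ∅.
  x = 5: f ≡ 0 at y ∈ {0, 2}; g ≡ 0 at y ∈ {2}; common: {2}.
  x = 6: f ≡ 0 at y ∈ {5}; g ≡ 0 at y ∈ ∅; common: ∅.
Collecting: common zeros = {(5, 2)}, so the count is 1.
Comparison with the Bézout bound: 1 ≤ 4 = deg(f)·deg(g), as expected for curves with no common component (the affine F_7-count falls short of the bound because intersections may lie at infinity, over extension fields, or carry multiplicity).


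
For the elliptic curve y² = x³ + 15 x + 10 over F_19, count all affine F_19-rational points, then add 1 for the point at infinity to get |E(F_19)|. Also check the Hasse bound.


Affine points = {(1, 8), (1, 11), (3, 5), (3, 14), (4, 1), (4, 18), (5, 1), (5, 18), (9, 0), (10, 1), (10, 18), (11, 9), (11, 10), (14, 0), (15, 0)}; affine count = 15; |E(F_19)| = 16.

Discriminant check: Δ ∝ 4a³ + 27b² = 4·15³ + 27·10² = 4·3375 + 27·100 ≡ 12 (mod 19). Nonzero ⇒ E is nonsingular.
For each x ∈ F_19, compute rhs = x³ + 15·x + 10 mod 19, then count y ∈ F_19 with y² ≡ rhs.
  x = 0: rhs = 10, matching y values: none (0 points).
  x = 1: rhs = 7, matching y values: 8, 11 (2 points).
  x = 2: rhs = 10, matching y values: none (0 points).
  x = 3: rhs = 6, matching y values: 5, 14 (2 points).
  x = 4: rhs = 1, matching y values: 1, 18 (2 points).
  x = 5: rhs = 1, matching y values: 1, 18 (2 points).
  x = 6: rhs = 12, matching y values: none (0 points).
  x = 7: rhs = 2, matching y values: none (0 points).
  x = 8: rhs = 15, matching y values: none (0 points).
  x = 9: rhs = 0, matching y values: 0 (1 points).
  x = 10: rhs = 1, matching y values: 1, 18 (2 points).
  x = 11: rhs = 5, matching y values: 9, 10 (2 points).
  x = 12: rhs = 18, matching y values: none (0 points).
  x = 13: rhs = 8, matching y values: none (0 points).
  x = 14: rhs = 0, matching y values: 0 (1 points).
  x = 15: rhs = 0, matching y values: 0 (1 points).
  x = 16: rhs = 14, matching y values: none (0 points).
  x = 17: rhs = 10, matching y values: none (0 points).
  x = 18: rhs = 13, matching y values: none (0 points).
Total affine count: 15.
Full point count |E(F_19)| = 15 + 1 = 16.
Hasse bound: |16 − (19+1)| = |-4| = 4 ≤ 2√19 ≈ 8.7178 ✓.


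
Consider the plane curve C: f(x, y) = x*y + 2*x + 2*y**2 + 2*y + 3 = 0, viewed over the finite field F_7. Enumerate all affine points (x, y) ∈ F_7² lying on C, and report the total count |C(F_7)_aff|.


Affine F_7-points: {(0, 1), (0, 5), (1, 4), (1, 5), (2, 0), (2, 5), (3, 3), (3, 5), (4, 5), (4, 6), (5, 2), (5, 5), (6, 5)}; count = 13.

For each of the 49 pairs (x, y) ∈ F_7², evaluate f(x, y) mod 7. Record the zeros.
  x = 0: [0↦3, 1↦0, 2↦1, 3↦6, 4↦1, 5↦0, 6↦3]  zeros at y ∈ {1, 5}
  x = 1: [0↦5, 1↦3, 2↦5, 3↦4, 4↦0, 5↦0, 6↦4]  zeros at y ∈ {4, 5}
  x = 2: [0↦0, 1↦6, 2↦2, 3↦2, 4↦6, 5↦0, 6↦5]  zeros at y ∈ {0, 5}
  x = 3: [0↦2, 1↦2, 2↦6, 3↦0, 4↦5, 5↦0, 6↦6]  zeros at y ∈ {3, 5}
  x = 4: [0↦4, 1↦5, 2↦3, 3↦5, 4↦4, 5↦0, 6↦0]  zeros at y ∈ {5, 6}
  x = 5: [0↦6, 1↦1, 2↦0, 3↦3, 4↦3, 5↦0, 6↦1]  zeros at y ∈ {2, 5}
  x = 6: [0↦1, 1↦4, 2↦4, 3↦1, 4↦2, 5↦0, 6↦2]  zeros at y ∈ {5}
Collecting zeros: affine points = {(0, 1), (0, 5), (1, 4), (1, 5), (2, 0), (2, 5), (3, 3), (3, 5), (4, 5), (4, 6), (5, 2), (5, 5), (6, 5)}.
Total count |C(F_7)_aff| = 13.


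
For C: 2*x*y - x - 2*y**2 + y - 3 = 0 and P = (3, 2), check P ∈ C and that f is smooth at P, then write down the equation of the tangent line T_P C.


Tangent line at P: 3*x - y - 7 = 0.

Step 1: f(3, 2) = 0, so P lies on C.
Step 2: partial derivatives
  f_x(x, y) = 2*y - 1, f_y(x, y) = 2*x - 4*y + 1.
  f_x(P) = 3, f_y(P) = -1 (gradient nonzero, so P is smooth).
Step 3: tangent line at P: 3·(x − 3) + -1·(y − 2) = 0.
Expanding: 3*x - y - 7 = 0.


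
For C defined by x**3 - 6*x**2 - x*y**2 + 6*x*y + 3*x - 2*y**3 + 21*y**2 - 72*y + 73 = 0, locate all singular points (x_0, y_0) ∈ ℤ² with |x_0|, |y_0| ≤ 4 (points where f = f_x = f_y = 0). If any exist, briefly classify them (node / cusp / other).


Singular points: {(2, 3)}; classification: cusp.

Compute partial derivatives:
  f_x = 3*x**2 - 12*x - y**2 + 6*y + 3.
  f_y = -2*x*y + 6*x - 6*y**2 + 42*y - 72.
Scan x_0 ∈ {−4, ..., 4}. For each x_0, f_y(x_0, y) is a polynomial in y; find its integer roots y ∈ {−4, ..., 4}, then test f_x and f at those candidates.
  x = -4: f_y(-4, y) = -6*y**2 + 50*y - 96; vanishes at y ∈ {3}. (-4, 3): f_x = 108 ≠ 0.
  x = -3: f_y(-3, y) = -6*y**2 + 48*y - 90; vanishes at y ∈ {3}. (-3, 3): f_x = 75 ≠ 0.
  x = -2: f_y(-2, y) = -6*y**2 + 46*y - 84; vanishes at y ∈ {3}. (-2, 3): f_x = 48 ≠ 0.
  x = -1: f_y(-1, y) = -6*y**2 + 44*y - 78; vanishes at y ∈ {3}. (-1, 3): f_x = 27 ≠ 0.
  x = 0: f_y(0, y) = -6*y**2 + 42*y - 72; vanishes at y ∈ {3, 4}. (0, 3): f_x = 12 ≠ 0; (0, 4): f_x = 11 ≠ 0.
  x = 1: f_y(1, y) = -6*y**2 + 40*y - 66; vanishes at y ∈ {3}. (1, 3): f_x = 3 ≠ 0.
  x = 2: f_y(2, y) = -6*y**2 + 38*y - 60; vanishes at y ∈ {3}. (2, 3): f_x = 0, f = 0 — SINGULAR.
  x = 3: f_y(3, y) = -6*y**2 + 36*y - 54; vanishes at y ∈ {3}. (3, 3): f_x = 3 ≠ 0.
  x = 4: f_y(4, y) = -6*y**2 + 34*y - 48; vanishes at y ∈ {3}. (4, 3): f_x = 12 ≠ 0.
Only singular point on the grid: (2, 3).
Classify: substitute x = 2 + u, y = 3 + v and expand: f = u**3 - u*v**2 - 2*v**3 + v**2.
No constant or linear terms (consistent with a singular point). Quadratic part: v**2. Cubic part: u**3 - u*v**2 - 2*v**3.
The quadratic part v**2 is a perfect square, so there is a single (double) tangent line v = 0, i.e. y = 3. Restricting the cubic part to that line (v = 0) leaves u**3 ≠ 0, so f is not divisible by v and the branch is v² ≈ -u**3 to lowest order — this is a cusp.
Classification: cusp.


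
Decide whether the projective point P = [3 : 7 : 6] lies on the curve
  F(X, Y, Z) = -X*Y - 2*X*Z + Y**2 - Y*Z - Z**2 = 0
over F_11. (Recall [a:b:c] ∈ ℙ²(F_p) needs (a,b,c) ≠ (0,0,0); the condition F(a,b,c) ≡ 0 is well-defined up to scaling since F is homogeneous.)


F(3,7,6) ≡ 2 (mod 11); P is NOT on the curve.

Evaluate F(3, 7, 6) term-by-term (mod 11).
  -X*Y ↦ -1·3·7·1 = -21
  -2*X*Z ↦ -2·3·1·6 = -36
  Y**2 ↦ 1·1·49·1 = 49
  -Y*Z ↦ -1·1·7·6 = -42
  -Z**2 ↦ -1·1·1·36 = -36
Sum: F(3, 7, 6) = (-21) + (-36) + (49) + (-42) + (-36) = -86.
Reducing mod 11: -86 ≡ 2 (mod 11).
Since F(a, b, c) ≡ 2 ≠ 0 (mod 11), P does NOT lie on the curve.


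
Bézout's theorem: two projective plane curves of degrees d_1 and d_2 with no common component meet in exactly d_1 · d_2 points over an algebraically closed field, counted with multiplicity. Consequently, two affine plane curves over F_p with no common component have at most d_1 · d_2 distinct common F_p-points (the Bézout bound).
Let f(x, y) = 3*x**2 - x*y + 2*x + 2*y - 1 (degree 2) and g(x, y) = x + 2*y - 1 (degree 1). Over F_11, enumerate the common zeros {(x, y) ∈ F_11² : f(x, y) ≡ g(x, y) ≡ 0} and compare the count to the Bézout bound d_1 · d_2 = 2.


Common zeros: {(0, 6), (3, 10)}; count = 2; Bézout bound = 2.

deg(f) = 2, deg(g) = 1, so Bézout bound = 2.
Scan x ∈ F_11. For each x, list the y ∈ F_11 with f(x, y) ≡ 0 and those with g(x, y) ≡ 0 (mod 11); the common zeros in that column are the intersection.
  x = 0: f ≡ 0 at y ∈ {6}; g ≡ 0 at y ∈ {6}; common: {6}.
  x = 1: f ≡ 0 at y ∈ {7}; g ≡ 0 at y ∈ {0}; common: ∅.
  x = 2: f ≡ 0 at y ∈ ∅; g ≡ 0 at y ∈ {5}; common: ∅.
  x = 3: f ≡ 0 at y ∈ {10}; g ≡ 0 at y ∈ {10}; common: {10}.
  x = 4: f ≡ 0 at y ∈ {0}; g ≡ 0 at y ∈ {4}; common: ∅.
  x = 5: f ≡ 0 at y ∈ {6}; g ≡ 0 at y ∈ {9}; common: ∅.
  x = 6: f ≡ 0 at y ∈ {5}; g ≡ 0 at y ∈ {3}; common: ∅.
  x = 7: f ≡ 0 at y ∈ {10}; g ≡ 0 at y ∈ {8}; common: ∅.
  x = 8: f ≡ 0 at y ∈ {7}; g ≡ 0 at y ∈ {2}; common: ∅.
  x = 9: f ≡ 0 at y ∈ {1}; g ≡ 0 at y ∈ {7}; common: ∅.
  x = 10: f ≡ 0 at y ∈ {0}; g ≡ 0 at y ∈ {1}; common: ∅.
Collecting: common zeros = {(0, 6), (3, 10)}, so the count is 2.
Comparison with the Bézout bound: 2 ≤ 2 = deg(f)·deg(g), as expected for curves with no common component (the bound is attained).


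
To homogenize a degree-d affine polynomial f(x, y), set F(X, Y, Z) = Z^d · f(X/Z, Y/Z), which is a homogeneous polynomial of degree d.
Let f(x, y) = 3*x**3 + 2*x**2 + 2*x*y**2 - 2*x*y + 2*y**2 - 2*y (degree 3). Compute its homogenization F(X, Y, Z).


F(X, Y, Z) = 3*X**3 + 2*X**2*Z + 2*X*Y**2 - 2*X*Y*Z + 2*Y**2*Z - 2*Y*Z**2

deg(f) = 3.
Substitute x = X/Z, y = Y/Z into f, then multiply by Z^3.
  monomial 3·x^3·y^0 ↦ 3·X^3·Y^0·Z^0.
  monomial 2·x^2·y^0 ↦ 2·X^2·Y^0·Z^1.
  monomial 2·x^1·y^2 ↦ 2·X^1·Y^2·Z^0.
  monomial -2·x^1·y^1 ↦ -2·X^1·Y^1·Z^1.
  monomial 2·x^0·y^2 ↦ 2·X^0·Y^2·Z^1.
  monomial -2·x^0·y^1 ↦ -2·X^0·Y^1·Z^2.
Collecting: F(X, Y, Z) = 3*X**3 + 2*X**2*Z + 2*X*Y**2 - 2*X*Y*Z + 2*Y**2*Z - 2*Y*Z**2.


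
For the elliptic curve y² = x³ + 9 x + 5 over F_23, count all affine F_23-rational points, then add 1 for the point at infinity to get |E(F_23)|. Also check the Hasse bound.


Affine points = {(2, 10), (2, 13), (3, 6), (3, 17), (4, 6), (4, 17), (11, 3), (11, 20), (12, 1), (12, 22), (14, 0), (16, 6), (16, 17), (21, 5), (21, 18), (22, 8), (22, 15)}; affine count = 17; |E(F_23)| = 18.

Discriminant check: Δ ∝ 4a³ + 27b² = 4·9³ + 27·5² = 4·729 + 27·25 ≡ 3 (mod 23). Nonzero ⇒ E is nonsingular.
For each x ∈ F_23, compute rhs = x³ + 9·x + 5 mod 23, then count y ∈ F_23 with y² ≡ rhs.
  x = 0: rhs = 5, matching y values: none (0 points).
  x = 1: rhs = 15, matching y values: none (0 points).
  x = 2: rhs = 8, matching y values: 10, 13 (2 points).
  x = 3: rhs = 13, matching y values: 6, 17 (2 points).
  x = 4: rhs = 13, matching y values: 6, 17 (2 points).
  x = 5: rhs = 14, matching y values: none (0 points).
  x = 6: rhs = 22, matching y values: none (0 points).
  x = 7: rhs = 20, matching y values: none (0 points).
  x = 8: rhs = 14, matching y values: none (0 points).
  x = 9: rhs = 10, matching y values: none (0 points).
  x = 10: rhs = 14, matching y values: none (0 points).
  x = 11: rhs = 9, matching y values: 3, 20 (2 points).
  x = 12: rhs = 1, matching y values: 1, 22 (2 points).
  x = 13: rhs = 19, matching y values: none (0 points).
  x = 14: rhs = 0, matching y values: 0 (1 points).
  x = 15: rhs = 19, matching y values: none (0 points).
  x = 16: rhs = 13, matching y values: 6, 17 (2 points).
  x = 17: rhs = 11, matching y values: none (0 points).
  x = 18: rhs = 19, matching y values: none (0 points).
  x = 19: rhs = 20, matching y values: none (0 points).
  x = 20: rhs = 20, matching y values: none (0 points).
  x = 21: rhs = 2, matching y values: 5, 18 (2 points).
  x = 22: rhs = 18, matching y values: 8, 15 (2 points).
Total affine count: 17.
Full point count |E(F_23)| = 17 + 1 = 18.
Hasse bound: |18 − (23+1)| = |-6| = 6 ≤ 2√23 ≈ 9.5917 ✓.


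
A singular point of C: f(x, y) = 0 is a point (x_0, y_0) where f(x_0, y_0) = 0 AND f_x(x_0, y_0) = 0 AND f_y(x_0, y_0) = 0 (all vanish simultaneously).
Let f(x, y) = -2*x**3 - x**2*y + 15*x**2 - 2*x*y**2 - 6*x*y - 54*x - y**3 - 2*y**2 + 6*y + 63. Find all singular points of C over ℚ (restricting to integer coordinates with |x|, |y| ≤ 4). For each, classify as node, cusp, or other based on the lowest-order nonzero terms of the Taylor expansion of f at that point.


Singular points: {(3, -3)}; classification: cusp.

Compute partial derivatives:
  f_x = -6*x**2 - 2*x*y + 30*x - 2*y**2 - 6*y - 54.
  f_y = -x**2 - 4*x*y - 6*x - 3*y**2 - 4*y + 6.
Scan x_0 ∈ {−4, ..., 4}. For each x_0, f_y(x_0, y) is a polynomial in y; find its integer roots y ∈ {−4, ..., 4}, then test f_x and f at those candidates.
  x = -4: f_y(-4, y) = -3*y**2 + 12*y + 14; no integer root y with |y| ≤ 4.
  x = -3: f_y(-3, y) = -3*y**2 + 8*y + 15; no integer root y with |y| ≤ 4.
  x = -2: f_y(-2, y) = -3*y**2 + 4*y + 14; no integer root y with |y| ≤ 4.
  x = -1: f_y(-1, y) = 11 - 3*y**2; no integer root y with |y| ≤ 4.
  x = 0: f_y(0, y) = -3*y**2 - 4*y + 6; no integer root y with |y| ≤ 4.
  x = 1: f_y(1, y) = -3*y**2 - 8*y - 1; no integer root y with |y| ≤ 4.
  x = 2: f_y(2, y) = -3*y**2 - 12*y - 10; no integer root y with |y| ≤ 4.
  x = 3: f_y(3, y) = -3*y**2 - 16*y - 21; vanishes at y ∈ {-3}. (3, -3): f_x = 0, f = 0 — SINGULAR.
  x = 4: f_y(4, y) = -3*y**2 - 20*y - 34; no integer root y with |y| ≤ 4.
Only singular point on the grid: (3, -3).
Classify: substitute x = 3 + u, y = -3 + v and expand: f = -2*u**3 - u**2*v - 2*u*v**2 - v**3 + v**2.
No constant or linear terms (consistent with a singular point). Quadratic part: v**2. Cubic part: -2*u**3 - u**2*v - 2*u*v**2 - v**3.
The quadratic part v**2 is a perfect square, so there is a single (double) tangent line v = 0, i.e. y = -3. Restricting the cubic part to that line (v = 0) leaves -2*u**3 ≠ 0, so f is not divisible by v and the branch is v² ≈ 2*u**3 to lowest order — this is a cusp.
Classification: cusp.
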